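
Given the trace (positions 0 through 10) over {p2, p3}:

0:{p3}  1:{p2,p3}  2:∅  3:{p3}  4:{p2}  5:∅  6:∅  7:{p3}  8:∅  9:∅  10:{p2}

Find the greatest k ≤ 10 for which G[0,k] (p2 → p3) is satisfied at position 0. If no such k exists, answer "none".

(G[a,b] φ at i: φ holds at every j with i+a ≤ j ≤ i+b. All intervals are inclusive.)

3

(p2 → p3) must hold from j=0 onward; find where it first fails.
  j=0: holds
  j=1: holds
  j=2: holds
  j=3: holds
  j=4: fails
Holds on [0,3], so largest k = 3.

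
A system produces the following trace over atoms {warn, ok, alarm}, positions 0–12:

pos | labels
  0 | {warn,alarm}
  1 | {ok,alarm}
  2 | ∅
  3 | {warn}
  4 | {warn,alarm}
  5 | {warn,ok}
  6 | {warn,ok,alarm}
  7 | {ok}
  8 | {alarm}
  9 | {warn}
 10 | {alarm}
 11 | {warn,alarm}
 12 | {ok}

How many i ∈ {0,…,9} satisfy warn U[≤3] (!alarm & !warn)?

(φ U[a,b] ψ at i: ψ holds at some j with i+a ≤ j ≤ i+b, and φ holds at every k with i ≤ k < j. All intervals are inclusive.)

5

Evaluate at each i in [0,9]:
  i=0: ✗ (lhs fails at k=1 before rhs at j=2)
  i=1: ✗ (lhs fails at k=1 before rhs at j=2)
  i=2: ✓ (rhs at j=2)
  i=3: ✗ (no rhs in [3,6])
  i=4: ✓ (rhs at j=7; lhs holds on [4,6])
  i=5: ✓ (rhs at j=7; lhs holds on [5,6])
  i=6: ✓ (rhs at j=7; lhs holds on [6,6])
  i=7: ✓ (rhs at j=7)
  i=8: ✗ (no rhs in [8,11])
  i=9: ✗ (lhs fails at k=10 before rhs at j=12)
Positions where it holds: {2, 4, 5, 6, 7} → 5.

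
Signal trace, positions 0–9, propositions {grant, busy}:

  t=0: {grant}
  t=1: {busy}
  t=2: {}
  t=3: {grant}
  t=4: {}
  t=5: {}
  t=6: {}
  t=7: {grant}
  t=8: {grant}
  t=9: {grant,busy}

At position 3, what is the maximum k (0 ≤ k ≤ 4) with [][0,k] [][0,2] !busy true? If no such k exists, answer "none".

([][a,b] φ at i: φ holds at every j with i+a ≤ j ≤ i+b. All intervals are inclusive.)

[][0,2] !busy must hold from j=3 onward; find where it first fails.
  j=3: holds
  j=4: holds
  j=5: holds
  j=6: holds
  j=7: fails
Holds on [3,6], so largest k = 3.

3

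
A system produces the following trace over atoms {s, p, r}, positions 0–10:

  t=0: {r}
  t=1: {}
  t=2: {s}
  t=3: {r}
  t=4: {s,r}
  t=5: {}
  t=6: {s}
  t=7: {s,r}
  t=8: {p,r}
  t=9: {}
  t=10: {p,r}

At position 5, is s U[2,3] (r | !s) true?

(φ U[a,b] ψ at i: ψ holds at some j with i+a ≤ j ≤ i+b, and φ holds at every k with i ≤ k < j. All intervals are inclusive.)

Need some j in [7,8] with (r | !s), and s at every k in [5,j-1].
  j=7: (r | !s) holds, but s fails at k=5 → not this j.
  j=8: (r | !s) holds, but s fails at k=5 → not this j.
No j in the window works → until fails.

No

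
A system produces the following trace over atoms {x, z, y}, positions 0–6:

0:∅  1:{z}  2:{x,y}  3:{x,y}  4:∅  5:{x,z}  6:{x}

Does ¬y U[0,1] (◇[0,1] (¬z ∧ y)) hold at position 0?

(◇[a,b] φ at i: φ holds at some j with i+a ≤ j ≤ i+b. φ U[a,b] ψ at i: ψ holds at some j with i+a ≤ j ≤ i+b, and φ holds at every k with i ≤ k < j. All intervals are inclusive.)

Need some j in [0,1] with ◇[0,1] (¬z ∧ y), and ¬y at every k in [0,j-1].
  j=0: ◇[0,1] (¬z ∧ y) — fails (none in [0,1]).
  j=1: ◇[0,1] (¬z ∧ y) holds; ¬y holds at every k in [0,0] → satisfied.

True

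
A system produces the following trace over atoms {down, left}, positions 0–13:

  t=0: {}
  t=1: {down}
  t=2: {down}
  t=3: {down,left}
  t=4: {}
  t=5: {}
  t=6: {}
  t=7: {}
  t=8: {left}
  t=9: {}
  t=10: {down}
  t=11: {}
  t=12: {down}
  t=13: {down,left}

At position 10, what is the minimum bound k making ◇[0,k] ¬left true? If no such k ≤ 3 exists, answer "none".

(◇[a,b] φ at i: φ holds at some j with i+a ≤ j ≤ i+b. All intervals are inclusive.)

0

Scan j = 10,11,… for ¬left:
  j=10: holds
First hit at j=10, so smallest k = 10-10 = 0.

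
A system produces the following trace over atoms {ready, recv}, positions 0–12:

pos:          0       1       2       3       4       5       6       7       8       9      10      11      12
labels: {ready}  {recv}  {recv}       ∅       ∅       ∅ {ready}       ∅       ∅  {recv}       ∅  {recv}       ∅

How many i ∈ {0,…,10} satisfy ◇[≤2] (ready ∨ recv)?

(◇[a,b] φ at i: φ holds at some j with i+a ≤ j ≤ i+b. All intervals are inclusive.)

10

Evaluate at each i in [0,10]:
  i=0: ✓ (witness j=0)
  i=1: ✓ (witness j=1)
  i=2: ✓ (witness j=2)
  i=3: ✗ (none in [3,5])
  i=4: ✓ (witness j=6)
  i=5: ✓ (witness j=6)
  i=6: ✓ (witness j=6)
  i=7: ✓ (witness j=9)
  i=8: ✓ (witness j=9)
  i=9: ✓ (witness j=9)
  i=10: ✓ (witness j=11)
Positions where it holds: {0, 1, 2, 4, 5, 6, 7, 8, 9, 10} → 10.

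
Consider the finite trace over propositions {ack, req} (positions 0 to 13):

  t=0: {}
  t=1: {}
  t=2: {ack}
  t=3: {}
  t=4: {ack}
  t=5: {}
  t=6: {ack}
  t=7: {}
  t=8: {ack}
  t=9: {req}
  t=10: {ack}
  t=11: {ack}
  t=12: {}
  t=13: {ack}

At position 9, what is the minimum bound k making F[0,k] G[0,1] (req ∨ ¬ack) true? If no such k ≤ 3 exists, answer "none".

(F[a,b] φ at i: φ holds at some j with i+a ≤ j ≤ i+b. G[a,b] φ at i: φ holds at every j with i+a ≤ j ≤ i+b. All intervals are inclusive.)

Scan j = 9,10,… for G[0,1] (req ∨ ¬ack):
  j=9: fails
  j=10: fails
  j=11: fails
  j=12: fails
No j in [9,12] satisfies it → none.

none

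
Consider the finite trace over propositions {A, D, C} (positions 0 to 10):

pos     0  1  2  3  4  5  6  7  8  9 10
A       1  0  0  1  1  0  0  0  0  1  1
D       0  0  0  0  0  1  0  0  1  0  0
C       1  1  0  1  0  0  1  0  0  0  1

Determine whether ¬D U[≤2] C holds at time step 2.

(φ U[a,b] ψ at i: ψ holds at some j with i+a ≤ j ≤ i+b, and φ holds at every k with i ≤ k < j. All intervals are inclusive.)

Holds

Need some j in [2,4] with C, and ¬D at every k in [2,j-1].
  j=2: C false.
  j=3: C holds; ¬D holds at every k in [2,2] → satisfied.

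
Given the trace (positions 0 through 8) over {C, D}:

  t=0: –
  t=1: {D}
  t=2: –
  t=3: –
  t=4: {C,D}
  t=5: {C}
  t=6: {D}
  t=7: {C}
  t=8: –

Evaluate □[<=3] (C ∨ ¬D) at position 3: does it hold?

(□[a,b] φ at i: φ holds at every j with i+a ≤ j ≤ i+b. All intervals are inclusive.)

No

Check (C ∨ ¬D) at every j in [3,6]:
  j=3: true
  j=4: true
  j=5: true
  j=6: false
Fails at j=6 → formula fails.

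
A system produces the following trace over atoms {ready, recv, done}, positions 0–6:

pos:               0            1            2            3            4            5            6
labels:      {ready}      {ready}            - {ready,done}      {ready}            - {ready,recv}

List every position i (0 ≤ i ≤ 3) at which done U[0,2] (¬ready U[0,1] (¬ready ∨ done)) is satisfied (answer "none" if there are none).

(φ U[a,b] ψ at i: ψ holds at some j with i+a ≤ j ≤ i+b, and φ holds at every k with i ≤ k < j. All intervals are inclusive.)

2, 3

Evaluate at each i in [0,3]:
  i=0: ✗ (lhs fails at k=0 before rhs at j=2)
  i=1: ✗ (lhs fails at k=1 before rhs at j=2)
  i=2: ✓ (rhs at j=2)
  i=3: ✓ (rhs at j=3)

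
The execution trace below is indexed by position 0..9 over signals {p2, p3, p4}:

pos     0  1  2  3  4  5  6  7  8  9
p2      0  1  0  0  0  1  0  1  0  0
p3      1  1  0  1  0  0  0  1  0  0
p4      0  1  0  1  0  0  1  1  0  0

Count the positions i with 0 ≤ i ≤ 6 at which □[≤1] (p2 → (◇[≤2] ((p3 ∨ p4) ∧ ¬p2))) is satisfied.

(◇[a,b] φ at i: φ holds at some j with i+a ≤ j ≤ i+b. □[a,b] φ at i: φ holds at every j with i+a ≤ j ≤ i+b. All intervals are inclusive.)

6

Evaluate at each i in [0,6]:
  i=0: ✓ (all of [0,1])
  i=1: ✓ (all of [1,2])
  i=2: ✓ (all of [2,3])
  i=3: ✓ (all of [3,4])
  i=4: ✓ (all of [4,5])
  i=5: ✓ (all of [5,6])
  i=6: ✗ (fails at j=7)
Positions where it holds: {0, 1, 2, 3, 4, 5} → 6.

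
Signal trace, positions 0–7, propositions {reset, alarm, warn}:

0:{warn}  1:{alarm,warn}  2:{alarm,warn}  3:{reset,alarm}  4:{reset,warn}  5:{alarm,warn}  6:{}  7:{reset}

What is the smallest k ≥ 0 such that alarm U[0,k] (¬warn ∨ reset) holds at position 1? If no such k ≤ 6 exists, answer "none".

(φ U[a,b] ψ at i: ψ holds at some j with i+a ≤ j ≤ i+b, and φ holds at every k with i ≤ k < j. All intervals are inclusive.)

2

Need earliest j ≥ 1 with (¬warn ∨ reset), and alarm at every k in [1,j-1].
  j=1: rhs fails.
  j=2: rhs fails.
  j=3: rhs holds; lhs holds on [1,2]. k = 2.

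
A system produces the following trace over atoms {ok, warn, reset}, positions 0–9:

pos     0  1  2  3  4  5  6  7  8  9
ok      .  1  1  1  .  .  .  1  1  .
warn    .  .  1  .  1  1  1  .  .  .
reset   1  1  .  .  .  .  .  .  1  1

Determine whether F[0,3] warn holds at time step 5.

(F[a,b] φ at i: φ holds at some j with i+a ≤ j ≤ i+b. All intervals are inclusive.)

Check warn at each j in [5,8]:
  j=5: true
  j=6: true
  j=7: false
  j=8: false
Found at j=5 → formula holds.

Holds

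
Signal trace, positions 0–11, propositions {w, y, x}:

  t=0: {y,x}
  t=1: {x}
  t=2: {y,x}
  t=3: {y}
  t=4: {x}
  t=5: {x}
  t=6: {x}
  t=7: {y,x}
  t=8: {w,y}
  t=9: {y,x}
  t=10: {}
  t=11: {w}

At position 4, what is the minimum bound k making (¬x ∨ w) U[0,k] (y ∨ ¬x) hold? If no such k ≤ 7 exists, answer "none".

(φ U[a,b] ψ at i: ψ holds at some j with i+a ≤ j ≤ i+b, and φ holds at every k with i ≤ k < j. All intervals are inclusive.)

none

Need earliest j ≥ 4 with (y ∨ ¬x), and (¬x ∨ w) at every k in [4,j-1].
  j=4: rhs fails.
  j=5: rhs fails.
  j=6: rhs fails.
  j=7: rhs holds but lhs fails at k=4.
  j=8: rhs holds but lhs fails at k=4.
  j=9: rhs holds but lhs fails at k=4.
  j=10: rhs holds but lhs fails at k=4.
  j=11: rhs holds but lhs fails at k=4.
No witness within the range → none.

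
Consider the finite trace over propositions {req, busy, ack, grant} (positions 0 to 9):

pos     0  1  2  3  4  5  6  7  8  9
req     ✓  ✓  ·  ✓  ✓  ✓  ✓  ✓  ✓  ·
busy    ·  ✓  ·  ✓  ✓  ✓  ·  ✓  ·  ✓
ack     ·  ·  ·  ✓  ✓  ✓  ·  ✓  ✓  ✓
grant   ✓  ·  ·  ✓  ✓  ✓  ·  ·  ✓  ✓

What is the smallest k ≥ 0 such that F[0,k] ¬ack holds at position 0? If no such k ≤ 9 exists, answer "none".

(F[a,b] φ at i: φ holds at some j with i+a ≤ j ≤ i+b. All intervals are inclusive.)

0

Scan j = 0,1,… for ¬ack:
  j=0: holds
First hit at j=0, so smallest k = 0-0 = 0.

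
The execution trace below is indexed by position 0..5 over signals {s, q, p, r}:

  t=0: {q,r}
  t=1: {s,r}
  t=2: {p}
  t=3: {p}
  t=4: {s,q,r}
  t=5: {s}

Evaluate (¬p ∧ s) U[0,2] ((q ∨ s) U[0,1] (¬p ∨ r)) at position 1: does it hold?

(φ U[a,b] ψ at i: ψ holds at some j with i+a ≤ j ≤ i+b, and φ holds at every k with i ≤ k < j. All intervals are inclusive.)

Need some j in [1,3] with ((q ∨ s) U[0,1] (¬p ∨ r)), and (¬p ∧ s) at every k in [1,j-1].
  j=1: ((q ∨ s) U[0,1] (¬p ∨ r)) holds; no prefix to check → satisfied.

True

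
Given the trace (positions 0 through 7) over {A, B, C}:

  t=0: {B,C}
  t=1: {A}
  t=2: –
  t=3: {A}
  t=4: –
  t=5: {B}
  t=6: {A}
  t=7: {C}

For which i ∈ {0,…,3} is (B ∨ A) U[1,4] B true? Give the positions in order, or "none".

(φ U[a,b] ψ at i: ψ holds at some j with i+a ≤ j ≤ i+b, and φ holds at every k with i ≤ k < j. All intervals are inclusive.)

none

Evaluate at each i in [0,3]:
  i=0: ✗ (no rhs in [1,4])
  i=1: ✗ (lhs fails at k=2 before rhs at j=5)
  i=2: ✗ (lhs fails at k=2 before rhs at j=5)
  i=3: ✗ (lhs fails at k=4 before rhs at j=5)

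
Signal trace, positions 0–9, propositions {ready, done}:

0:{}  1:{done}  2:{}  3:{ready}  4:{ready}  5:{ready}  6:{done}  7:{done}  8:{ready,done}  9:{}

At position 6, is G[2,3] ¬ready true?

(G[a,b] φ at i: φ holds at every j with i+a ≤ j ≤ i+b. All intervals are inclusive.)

No

Check ¬ready at every j in [8,9]:
  j=8: false
  j=9: true
Fails at j=8 → formula fails.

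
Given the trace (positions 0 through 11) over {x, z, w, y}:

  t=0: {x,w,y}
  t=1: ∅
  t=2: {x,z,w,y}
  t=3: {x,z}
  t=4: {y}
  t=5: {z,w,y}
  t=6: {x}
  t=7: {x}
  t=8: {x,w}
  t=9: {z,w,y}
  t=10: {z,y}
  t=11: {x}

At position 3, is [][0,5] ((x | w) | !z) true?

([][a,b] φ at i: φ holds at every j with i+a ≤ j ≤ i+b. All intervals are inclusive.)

Check ((x | w) | !z) at every j in [3,8]:
  j=3: true
  j=4: true
  j=5: true
  j=6: true
  j=7: true
  j=8: true
All positions satisfy it → formula holds.

True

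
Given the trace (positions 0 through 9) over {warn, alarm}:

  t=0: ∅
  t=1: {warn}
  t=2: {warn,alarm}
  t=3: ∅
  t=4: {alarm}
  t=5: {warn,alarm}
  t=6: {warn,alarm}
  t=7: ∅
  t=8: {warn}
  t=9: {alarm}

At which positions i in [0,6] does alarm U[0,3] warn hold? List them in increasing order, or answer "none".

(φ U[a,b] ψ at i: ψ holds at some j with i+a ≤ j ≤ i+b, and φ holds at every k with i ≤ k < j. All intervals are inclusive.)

1, 2, 4, 5, 6

Evaluate at each i in [0,6]:
  i=0: ✗ (lhs fails at k=0 before rhs at j=1)
  i=1: ✓ (rhs at j=1)
  i=2: ✓ (rhs at j=2)
  i=3: ✗ (lhs fails at k=3 before rhs at j=5)
  i=4: ✓ (rhs at j=5; lhs holds on [4,4])
  i=5: ✓ (rhs at j=5)
  i=6: ✓ (rhs at j=6)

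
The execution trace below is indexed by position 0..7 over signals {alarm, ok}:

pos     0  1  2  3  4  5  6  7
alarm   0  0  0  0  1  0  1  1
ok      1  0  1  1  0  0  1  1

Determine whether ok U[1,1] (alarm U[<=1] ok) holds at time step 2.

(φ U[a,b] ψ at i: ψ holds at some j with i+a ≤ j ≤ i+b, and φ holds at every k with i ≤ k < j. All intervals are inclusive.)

Holds

Need some j in [3,3] with (alarm U[<=1] ok), and ok at every k in [2,j-1].
  j=3: (alarm U[<=1] ok) holds; ok holds at every k in [2,2] → satisfied.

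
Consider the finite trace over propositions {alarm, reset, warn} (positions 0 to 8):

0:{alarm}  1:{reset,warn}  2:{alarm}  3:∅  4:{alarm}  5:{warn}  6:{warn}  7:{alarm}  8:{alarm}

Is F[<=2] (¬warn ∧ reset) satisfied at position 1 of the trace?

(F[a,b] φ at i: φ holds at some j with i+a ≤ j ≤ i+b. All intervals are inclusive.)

Check (¬warn ∧ reset) at each j in [1,3]:
  j=1: false
  j=2: false
  j=3: false
No position in the window satisfies it → formula fails.

False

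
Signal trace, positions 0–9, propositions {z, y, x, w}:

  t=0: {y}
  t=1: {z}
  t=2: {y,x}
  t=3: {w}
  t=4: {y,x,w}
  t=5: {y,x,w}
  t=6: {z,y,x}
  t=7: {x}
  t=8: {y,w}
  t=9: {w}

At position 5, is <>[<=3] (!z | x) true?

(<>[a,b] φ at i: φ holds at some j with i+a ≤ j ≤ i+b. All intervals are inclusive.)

Check (!z | x) at each j in [5,8]:
  j=5: true
  j=6: true
  j=7: true
  j=8: true
Found at j=5 → formula holds.

Holds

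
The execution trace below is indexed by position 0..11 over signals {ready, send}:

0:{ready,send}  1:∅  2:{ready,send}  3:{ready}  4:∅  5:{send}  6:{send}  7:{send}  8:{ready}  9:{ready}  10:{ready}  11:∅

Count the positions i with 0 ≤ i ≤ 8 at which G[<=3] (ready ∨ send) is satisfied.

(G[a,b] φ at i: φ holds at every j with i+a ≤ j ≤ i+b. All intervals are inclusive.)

3

Evaluate at each i in [0,8]:
  i=0: ✗ (fails at j=1)
  i=1: ✗ (fails at j=1)
  i=2: ✗ (fails at j=4)
  i=3: ✗ (fails at j=4)
  i=4: ✗ (fails at j=4)
  i=5: ✓ (all of [5,8])
  i=6: ✓ (all of [6,9])
  i=7: ✓ (all of [7,10])
  i=8: ✗ (fails at j=11)
Positions where it holds: {5, 6, 7} → 3.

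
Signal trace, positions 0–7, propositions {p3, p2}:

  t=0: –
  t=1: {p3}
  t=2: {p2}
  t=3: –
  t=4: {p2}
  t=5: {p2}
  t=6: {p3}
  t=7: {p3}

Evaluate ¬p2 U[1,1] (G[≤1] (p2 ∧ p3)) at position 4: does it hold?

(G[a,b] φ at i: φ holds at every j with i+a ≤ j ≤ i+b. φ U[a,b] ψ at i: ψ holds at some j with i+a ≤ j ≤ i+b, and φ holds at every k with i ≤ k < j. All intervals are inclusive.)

False

Need some j in [5,5] with G[≤1] (p2 ∧ p3), and ¬p2 at every k in [4,j-1].
  j=5: G[≤1] (p2 ∧ p3) — fails at 5.
No j in the window works → until fails.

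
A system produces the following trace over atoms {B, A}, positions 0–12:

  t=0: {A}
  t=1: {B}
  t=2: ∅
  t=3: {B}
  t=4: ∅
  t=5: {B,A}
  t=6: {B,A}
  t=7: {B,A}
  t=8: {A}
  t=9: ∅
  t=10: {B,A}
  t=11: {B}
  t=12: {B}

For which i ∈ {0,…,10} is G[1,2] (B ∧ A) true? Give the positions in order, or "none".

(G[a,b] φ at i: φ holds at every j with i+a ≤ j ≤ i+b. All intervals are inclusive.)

4, 5

Evaluate at each i in [0,10]:
  i=0: ✗ (fails at j=1)
  i=1: ✗ (fails at j=2)
  i=2: ✗ (fails at j=3)
  i=3: ✗ (fails at j=4)
  i=4: ✓ (all of [5,6])
  i=5: ✓ (all of [6,7])
  i=6: ✗ (fails at j=8)
  i=7: ✗ (fails at j=8)
  i=8: ✗ (fails at j=9)
  i=9: ✗ (fails at j=11)
  i=10: ✗ (fails at j=11)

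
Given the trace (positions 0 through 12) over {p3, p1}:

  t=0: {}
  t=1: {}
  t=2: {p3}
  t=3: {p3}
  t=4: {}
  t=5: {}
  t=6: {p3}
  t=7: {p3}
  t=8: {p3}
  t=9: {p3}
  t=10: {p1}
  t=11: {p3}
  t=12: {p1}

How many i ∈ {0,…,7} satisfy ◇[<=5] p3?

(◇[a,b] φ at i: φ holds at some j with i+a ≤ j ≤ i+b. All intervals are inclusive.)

Evaluate at each i in [0,7]:
  i=0: ✓ (witness j=2)
  i=1: ✓ (witness j=2)
  i=2: ✓ (witness j=2)
  i=3: ✓ (witness j=3)
  i=4: ✓ (witness j=6)
  i=5: ✓ (witness j=6)
  i=6: ✓ (witness j=6)
  i=7: ✓ (witness j=7)
Positions where it holds: {0, 1, 2, 3, 4, 5, 6, 7} → 8.

8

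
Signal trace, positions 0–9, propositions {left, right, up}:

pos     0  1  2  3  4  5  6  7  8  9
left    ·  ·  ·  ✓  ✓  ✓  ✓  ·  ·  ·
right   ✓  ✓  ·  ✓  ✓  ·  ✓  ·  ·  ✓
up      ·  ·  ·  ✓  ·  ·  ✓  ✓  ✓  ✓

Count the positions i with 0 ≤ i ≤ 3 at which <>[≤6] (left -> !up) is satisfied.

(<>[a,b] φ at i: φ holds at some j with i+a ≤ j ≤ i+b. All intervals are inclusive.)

Evaluate at each i in [0,3]:
  i=0: ✓ (witness j=0)
  i=1: ✓ (witness j=1)
  i=2: ✓ (witness j=2)
  i=3: ✓ (witness j=4)
Positions where it holds: {0, 1, 2, 3} → 4.

4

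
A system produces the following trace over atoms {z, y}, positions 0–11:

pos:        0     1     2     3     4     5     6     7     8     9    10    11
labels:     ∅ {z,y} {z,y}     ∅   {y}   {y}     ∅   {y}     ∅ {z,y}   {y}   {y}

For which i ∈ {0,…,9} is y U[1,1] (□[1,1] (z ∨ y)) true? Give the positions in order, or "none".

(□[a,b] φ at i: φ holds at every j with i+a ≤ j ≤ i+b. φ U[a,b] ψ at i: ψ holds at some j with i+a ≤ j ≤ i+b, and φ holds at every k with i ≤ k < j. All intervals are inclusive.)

Evaluate at each i in [0,9]:
  i=0: ✗ (lhs fails at k=0 before rhs at j=1)
  i=1: ✗ (no rhs in [2,2])
  i=2: ✓ (rhs at j=3; lhs holds on [2,2])
  i=3: ✗ (lhs fails at k=3 before rhs at j=4)
  i=4: ✗ (no rhs in [5,5])
  i=5: ✓ (rhs at j=6; lhs holds on [5,5])
  i=6: ✗ (no rhs in [7,7])
  i=7: ✓ (rhs at j=8; lhs holds on [7,7])
  i=8: ✗ (lhs fails at k=8 before rhs at j=9)
  i=9: ✓ (rhs at j=10; lhs holds on [9,9])

2, 5, 7, 9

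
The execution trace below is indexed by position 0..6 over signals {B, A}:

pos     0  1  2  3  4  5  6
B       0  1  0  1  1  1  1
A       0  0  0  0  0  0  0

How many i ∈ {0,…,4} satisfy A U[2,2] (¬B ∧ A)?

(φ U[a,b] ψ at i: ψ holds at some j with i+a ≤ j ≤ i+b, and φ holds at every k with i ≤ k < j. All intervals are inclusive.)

0

Evaluate at each i in [0,4]:
  i=0: ✗ (no rhs in [2,2])
  i=1: ✗ (no rhs in [3,3])
  i=2: ✗ (no rhs in [4,4])
  i=3: ✗ (no rhs in [5,5])
  i=4: ✗ (no rhs in [6,6])
Positions where it holds: {} → 0.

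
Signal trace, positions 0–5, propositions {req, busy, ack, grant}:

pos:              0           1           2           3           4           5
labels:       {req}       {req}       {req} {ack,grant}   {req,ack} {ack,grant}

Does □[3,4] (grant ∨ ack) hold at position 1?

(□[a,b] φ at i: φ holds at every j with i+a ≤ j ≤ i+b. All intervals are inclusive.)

Yes

Check (grant ∨ ack) at every j in [4,5]:
  j=4: true
  j=5: true
All positions satisfy it → formula holds.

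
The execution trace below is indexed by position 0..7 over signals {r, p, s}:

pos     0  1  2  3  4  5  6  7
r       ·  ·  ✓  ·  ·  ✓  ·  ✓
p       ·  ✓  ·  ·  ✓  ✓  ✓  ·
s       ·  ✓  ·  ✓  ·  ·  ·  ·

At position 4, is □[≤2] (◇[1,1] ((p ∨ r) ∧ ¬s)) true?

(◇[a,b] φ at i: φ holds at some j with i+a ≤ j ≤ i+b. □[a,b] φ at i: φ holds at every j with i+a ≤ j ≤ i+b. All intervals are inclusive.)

Yes

Check ◇[1,1] ((p ∨ r) ∧ ¬s) at every j in [4,6]:
  j=4: holds (witness at 5)
  j=5: holds (witness at 6)
  j=6: holds (witness at 7)
All positions satisfy it → formula holds.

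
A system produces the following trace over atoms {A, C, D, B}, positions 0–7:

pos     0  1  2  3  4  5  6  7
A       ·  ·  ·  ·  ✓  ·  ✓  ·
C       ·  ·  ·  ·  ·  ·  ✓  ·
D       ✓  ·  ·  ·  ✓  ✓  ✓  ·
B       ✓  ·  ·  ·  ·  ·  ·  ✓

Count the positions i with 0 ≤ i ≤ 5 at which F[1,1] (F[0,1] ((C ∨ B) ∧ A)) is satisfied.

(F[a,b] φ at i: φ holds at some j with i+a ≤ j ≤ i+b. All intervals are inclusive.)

2

Evaluate at each i in [0,5]:
  i=0: ✗ (none in [1,1])
  i=1: ✗ (none in [2,2])
  i=2: ✗ (none in [3,3])
  i=3: ✗ (none in [4,4])
  i=4: ✓ (witness j=5)
  i=5: ✓ (witness j=6)
Positions where it holds: {4, 5} → 2.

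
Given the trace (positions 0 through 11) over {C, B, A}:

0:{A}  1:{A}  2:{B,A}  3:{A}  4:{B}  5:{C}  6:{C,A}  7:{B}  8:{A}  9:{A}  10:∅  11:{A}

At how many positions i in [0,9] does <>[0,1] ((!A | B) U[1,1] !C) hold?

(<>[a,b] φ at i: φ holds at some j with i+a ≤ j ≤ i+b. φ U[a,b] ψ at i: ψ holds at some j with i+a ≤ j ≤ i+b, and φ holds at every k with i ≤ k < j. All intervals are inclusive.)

Evaluate at each i in [0,9]:
  i=0: ✗ (none in [0,1])
  i=1: ✓ (witness j=2)
  i=2: ✓ (witness j=2)
  i=3: ✗ (none in [3,4])
  i=4: ✗ (none in [4,5])
  i=5: ✗ (none in [5,6])
  i=6: ✓ (witness j=7)
  i=7: ✓ (witness j=7)
  i=8: ✗ (none in [8,9])
  i=9: ✓ (witness j=10)
Positions where it holds: {1, 2, 6, 7, 9} → 5.

5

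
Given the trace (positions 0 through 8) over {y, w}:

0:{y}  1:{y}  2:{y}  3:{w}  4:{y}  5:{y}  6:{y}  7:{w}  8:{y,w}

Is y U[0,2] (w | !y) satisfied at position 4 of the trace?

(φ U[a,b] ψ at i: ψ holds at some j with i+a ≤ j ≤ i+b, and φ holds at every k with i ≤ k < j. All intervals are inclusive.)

Need some j in [4,6] with (w | !y), and y at every k in [4,j-1].
  j=4: (w | !y) false.
  j=5: (w | !y) false.
  j=6: (w | !y) false.
No j in the window works → until fails.

Does not hold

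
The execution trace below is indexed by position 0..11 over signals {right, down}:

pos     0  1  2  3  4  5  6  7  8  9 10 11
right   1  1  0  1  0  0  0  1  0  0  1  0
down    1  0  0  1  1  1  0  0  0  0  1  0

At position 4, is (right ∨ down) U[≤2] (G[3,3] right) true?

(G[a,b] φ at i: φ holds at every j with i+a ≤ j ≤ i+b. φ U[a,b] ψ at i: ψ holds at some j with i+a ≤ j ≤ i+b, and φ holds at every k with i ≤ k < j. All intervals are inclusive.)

True

Need some j in [4,6] with G[3,3] right, and (right ∨ down) at every k in [4,j-1].
  j=4: G[3,3] right holds; no prefix to check → satisfied.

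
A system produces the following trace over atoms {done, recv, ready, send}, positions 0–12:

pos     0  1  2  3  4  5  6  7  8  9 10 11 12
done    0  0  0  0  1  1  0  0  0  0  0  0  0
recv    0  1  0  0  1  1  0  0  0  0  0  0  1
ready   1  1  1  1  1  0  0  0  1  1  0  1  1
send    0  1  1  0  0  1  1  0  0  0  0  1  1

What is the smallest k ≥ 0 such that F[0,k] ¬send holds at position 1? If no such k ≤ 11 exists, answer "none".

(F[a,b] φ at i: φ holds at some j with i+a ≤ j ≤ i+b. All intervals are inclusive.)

2

Scan j = 1,2,… for ¬send:
  j=1: fails
  j=2: fails
  j=3: holds
First hit at j=3, so smallest k = 3-1 = 2.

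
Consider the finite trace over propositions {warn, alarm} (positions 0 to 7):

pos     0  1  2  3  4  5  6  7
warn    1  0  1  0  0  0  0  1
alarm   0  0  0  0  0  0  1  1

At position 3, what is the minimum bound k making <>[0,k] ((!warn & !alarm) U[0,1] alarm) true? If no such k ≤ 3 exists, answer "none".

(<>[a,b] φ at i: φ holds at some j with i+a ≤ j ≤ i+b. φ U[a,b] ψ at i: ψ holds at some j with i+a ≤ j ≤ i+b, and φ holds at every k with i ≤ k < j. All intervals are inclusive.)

2

Scan j = 3,4,… for ((!warn & !alarm) U[0,1] alarm):
  j=3: fails
  j=4: fails
  j=5: holds
First hit at j=5, so smallest k = 5-3 = 2.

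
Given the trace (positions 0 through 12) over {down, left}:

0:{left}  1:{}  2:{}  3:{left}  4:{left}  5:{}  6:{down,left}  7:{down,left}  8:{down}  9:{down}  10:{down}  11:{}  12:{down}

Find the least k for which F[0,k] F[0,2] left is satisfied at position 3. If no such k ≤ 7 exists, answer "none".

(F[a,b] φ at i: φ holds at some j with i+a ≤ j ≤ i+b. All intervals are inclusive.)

Scan j = 3,4,… for F[0,2] left:
  j=3: holds
First hit at j=3, so smallest k = 3-3 = 0.

0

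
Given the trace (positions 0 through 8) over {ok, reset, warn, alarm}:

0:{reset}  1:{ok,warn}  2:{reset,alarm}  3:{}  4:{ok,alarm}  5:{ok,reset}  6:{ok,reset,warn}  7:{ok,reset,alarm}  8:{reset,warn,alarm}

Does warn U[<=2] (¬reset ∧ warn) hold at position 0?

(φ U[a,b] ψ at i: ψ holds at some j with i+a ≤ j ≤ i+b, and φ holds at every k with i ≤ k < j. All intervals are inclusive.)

No

Need some j in [0,2] with (¬reset ∧ warn), and warn at every k in [0,j-1].
  j=0: (¬reset ∧ warn) false.
  j=1: (¬reset ∧ warn) holds, but warn fails at k=0 → not this j.
  j=2: (¬reset ∧ warn) false.
No j in the window works → until fails.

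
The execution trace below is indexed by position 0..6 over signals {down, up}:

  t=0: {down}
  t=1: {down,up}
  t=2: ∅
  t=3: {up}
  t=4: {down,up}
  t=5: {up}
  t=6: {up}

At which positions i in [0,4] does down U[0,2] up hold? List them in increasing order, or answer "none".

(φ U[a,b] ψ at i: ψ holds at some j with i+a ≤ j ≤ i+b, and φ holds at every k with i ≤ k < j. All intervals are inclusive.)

Evaluate at each i in [0,4]:
  i=0: ✓ (rhs at j=1; lhs holds on [0,0])
  i=1: ✓ (rhs at j=1)
  i=2: ✗ (lhs fails at k=2 before rhs at j=3)
  i=3: ✓ (rhs at j=3)
  i=4: ✓ (rhs at j=4)

0, 1, 3, 4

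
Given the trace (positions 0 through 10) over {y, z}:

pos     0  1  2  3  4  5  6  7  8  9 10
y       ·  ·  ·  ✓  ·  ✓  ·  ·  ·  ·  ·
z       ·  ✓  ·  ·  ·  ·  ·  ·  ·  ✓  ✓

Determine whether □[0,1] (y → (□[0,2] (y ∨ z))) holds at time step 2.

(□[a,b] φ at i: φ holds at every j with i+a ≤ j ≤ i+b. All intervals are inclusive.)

Does not hold

Check (y → (□[0,2] (y ∨ z))) at every j in [2,3]:
  j=2: antecedent false → ✓
  j=3: antecedent true; consequent fails at 4 → ✗
Fails at j=3 → formula fails.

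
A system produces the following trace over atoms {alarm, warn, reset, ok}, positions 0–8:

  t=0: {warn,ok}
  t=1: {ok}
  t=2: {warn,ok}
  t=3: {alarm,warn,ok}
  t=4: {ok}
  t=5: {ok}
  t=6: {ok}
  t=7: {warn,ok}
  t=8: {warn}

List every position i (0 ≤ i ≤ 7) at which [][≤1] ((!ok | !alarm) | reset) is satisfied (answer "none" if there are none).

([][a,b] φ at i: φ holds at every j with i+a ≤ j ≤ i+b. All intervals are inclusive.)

Evaluate at each i in [0,7]:
  i=0: ✓ (all of [0,1])
  i=1: ✓ (all of [1,2])
  i=2: ✗ (fails at j=3)
  i=3: ✗ (fails at j=3)
  i=4: ✓ (all of [4,5])
  i=5: ✓ (all of [5,6])
  i=6: ✓ (all of [6,7])
  i=7: ✓ (all of [7,8])

0, 1, 4, 5, 6, 7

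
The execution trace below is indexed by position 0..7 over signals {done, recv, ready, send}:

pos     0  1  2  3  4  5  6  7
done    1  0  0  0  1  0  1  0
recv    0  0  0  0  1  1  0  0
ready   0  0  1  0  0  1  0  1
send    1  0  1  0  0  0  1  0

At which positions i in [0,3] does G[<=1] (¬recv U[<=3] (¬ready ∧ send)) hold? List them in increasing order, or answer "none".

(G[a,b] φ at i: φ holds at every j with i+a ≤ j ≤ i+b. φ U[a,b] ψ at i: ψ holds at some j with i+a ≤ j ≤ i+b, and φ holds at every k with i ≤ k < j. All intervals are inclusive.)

Evaluate at each i in [0,3]:
  i=0: ✗ (fails at j=1)
  i=1: ✗ (fails at j=1)
  i=2: ✗ (fails at j=2)
  i=3: ✗ (fails at j=3)

none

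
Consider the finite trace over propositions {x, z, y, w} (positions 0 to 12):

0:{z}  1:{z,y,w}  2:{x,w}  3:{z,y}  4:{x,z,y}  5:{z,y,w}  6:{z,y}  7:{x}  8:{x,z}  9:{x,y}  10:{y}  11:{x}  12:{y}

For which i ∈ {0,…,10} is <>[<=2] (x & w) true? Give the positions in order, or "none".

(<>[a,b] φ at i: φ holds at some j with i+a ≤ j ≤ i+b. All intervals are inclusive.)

0, 1, 2

Evaluate at each i in [0,10]:
  i=0: ✓ (witness j=2)
  i=1: ✓ (witness j=2)
  i=2: ✓ (witness j=2)
  i=3: ✗ (none in [3,5])
  i=4: ✗ (none in [4,6])
  i=5: ✗ (none in [5,7])
  i=6: ✗ (none in [6,8])
  i=7: ✗ (none in [7,9])
  i=8: ✗ (none in [8,10])
  i=9: ✗ (none in [9,11])
  i=10: ✗ (none in [10,12])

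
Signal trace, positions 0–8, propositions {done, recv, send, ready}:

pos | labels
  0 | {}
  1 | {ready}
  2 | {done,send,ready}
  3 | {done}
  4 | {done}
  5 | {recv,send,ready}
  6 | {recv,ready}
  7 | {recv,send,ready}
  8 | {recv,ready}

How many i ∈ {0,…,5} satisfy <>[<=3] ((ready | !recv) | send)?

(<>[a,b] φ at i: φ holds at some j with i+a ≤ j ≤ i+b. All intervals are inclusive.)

6

Evaluate at each i in [0,5]:
  i=0: ✓ (witness j=0)
  i=1: ✓ (witness j=1)
  i=2: ✓ (witness j=2)
  i=3: ✓ (witness j=3)
  i=4: ✓ (witness j=4)
  i=5: ✓ (witness j=5)
Positions where it holds: {0, 1, 2, 3, 4, 5} → 6.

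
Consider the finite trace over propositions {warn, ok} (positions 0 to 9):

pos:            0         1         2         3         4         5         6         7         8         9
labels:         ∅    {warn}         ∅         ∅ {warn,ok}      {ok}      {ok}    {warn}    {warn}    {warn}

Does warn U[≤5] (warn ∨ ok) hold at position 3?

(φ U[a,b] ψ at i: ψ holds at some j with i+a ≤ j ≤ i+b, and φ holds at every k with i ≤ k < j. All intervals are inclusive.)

No

Need some j in [3,8] with (warn ∨ ok), and warn at every k in [3,j-1].
  j=3: (warn ∨ ok) false.
  j=4: (warn ∨ ok) holds, but warn fails at k=3 → not this j.
  j=5: (warn ∨ ok) holds, but warn fails at k=3 → not this j.
  j=6: (warn ∨ ok) holds, but warn fails at k=3 → not this j.
  j=7: (warn ∨ ok) holds, but warn fails at k=3 → not this j.
  j=8: (warn ∨ ok) holds, but warn fails at k=3 → not this j.
No j in the window works → until fails.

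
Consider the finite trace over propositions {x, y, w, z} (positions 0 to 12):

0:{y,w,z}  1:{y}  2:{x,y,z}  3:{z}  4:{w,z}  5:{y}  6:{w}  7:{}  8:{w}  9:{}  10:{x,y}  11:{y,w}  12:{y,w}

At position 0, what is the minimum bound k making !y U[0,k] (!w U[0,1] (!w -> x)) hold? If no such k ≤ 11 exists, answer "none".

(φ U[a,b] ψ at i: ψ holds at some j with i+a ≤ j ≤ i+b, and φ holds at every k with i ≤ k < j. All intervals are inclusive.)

Need earliest j ≥ 0 with (!w U[0,1] (!w -> x)), and !y at every k in [0,j-1].
  j=0: rhs holds (empty prefix). k = 0.

0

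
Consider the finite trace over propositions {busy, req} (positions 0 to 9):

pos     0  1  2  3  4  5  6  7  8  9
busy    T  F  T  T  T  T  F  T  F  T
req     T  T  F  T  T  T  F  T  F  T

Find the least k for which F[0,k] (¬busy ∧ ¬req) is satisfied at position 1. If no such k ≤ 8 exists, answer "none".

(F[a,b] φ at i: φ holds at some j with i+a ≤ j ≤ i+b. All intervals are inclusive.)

5

Scan j = 1,2,… for (¬busy ∧ ¬req):
  j=1: fails
  j=2: fails
  j=3: fails
  j=4: fails
  j=5: fails
  j=6: holds
First hit at j=6, so smallest k = 6-1 = 5.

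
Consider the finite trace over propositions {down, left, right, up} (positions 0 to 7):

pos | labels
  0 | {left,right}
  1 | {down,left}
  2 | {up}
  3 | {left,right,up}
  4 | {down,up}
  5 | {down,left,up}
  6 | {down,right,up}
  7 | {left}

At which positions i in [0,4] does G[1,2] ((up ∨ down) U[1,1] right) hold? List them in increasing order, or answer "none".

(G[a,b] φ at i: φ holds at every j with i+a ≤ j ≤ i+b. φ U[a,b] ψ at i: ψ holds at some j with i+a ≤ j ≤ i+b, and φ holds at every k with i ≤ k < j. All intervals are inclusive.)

none

Evaluate at each i in [0,4]:
  i=0: ✗ (fails at j=1)
  i=1: ✗ (fails at j=3)
  i=2: ✗ (fails at j=3)
  i=3: ✗ (fails at j=4)
  i=4: ✗ (fails at j=6)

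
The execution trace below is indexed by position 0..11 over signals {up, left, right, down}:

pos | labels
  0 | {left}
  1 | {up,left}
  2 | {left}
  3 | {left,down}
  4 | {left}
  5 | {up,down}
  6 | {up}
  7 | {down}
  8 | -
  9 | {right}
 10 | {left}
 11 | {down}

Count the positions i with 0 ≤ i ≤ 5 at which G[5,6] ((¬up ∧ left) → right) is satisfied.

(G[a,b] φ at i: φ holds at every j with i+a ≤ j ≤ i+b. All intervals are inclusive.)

4

Evaluate at each i in [0,5]:
  i=0: ✓ (all of [5,6])
  i=1: ✓ (all of [6,7])
  i=2: ✓ (all of [7,8])
  i=3: ✓ (all of [8,9])
  i=4: ✗ (fails at j=10)
  i=5: ✗ (fails at j=10)
Positions where it holds: {0, 1, 2, 3} → 4.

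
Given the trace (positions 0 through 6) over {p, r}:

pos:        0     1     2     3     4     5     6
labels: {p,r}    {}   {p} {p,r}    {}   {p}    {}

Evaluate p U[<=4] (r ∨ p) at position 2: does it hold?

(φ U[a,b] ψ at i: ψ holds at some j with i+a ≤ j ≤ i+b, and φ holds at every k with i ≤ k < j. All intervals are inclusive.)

Holds

Need some j in [2,6] with (r ∨ p), and p at every k in [2,j-1].
  j=2: (r ∨ p) holds; no prefix to check → satisfied.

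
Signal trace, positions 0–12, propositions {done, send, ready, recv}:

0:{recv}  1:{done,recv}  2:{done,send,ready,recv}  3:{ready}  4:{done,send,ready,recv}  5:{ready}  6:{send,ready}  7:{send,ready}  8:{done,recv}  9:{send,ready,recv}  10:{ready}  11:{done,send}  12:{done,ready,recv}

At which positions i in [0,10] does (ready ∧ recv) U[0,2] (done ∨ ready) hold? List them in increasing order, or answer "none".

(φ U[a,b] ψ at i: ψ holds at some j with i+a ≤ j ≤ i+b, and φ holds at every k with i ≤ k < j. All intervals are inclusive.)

1, 2, 3, 4, 5, 6, 7, 8, 9, 10

Evaluate at each i in [0,10]:
  i=0: ✗ (lhs fails at k=0 before rhs at j=1)
  i=1: ✓ (rhs at j=1)
  i=2: ✓ (rhs at j=2)
  i=3: ✓ (rhs at j=3)
  i=4: ✓ (rhs at j=4)
  i=5: ✓ (rhs at j=5)
  i=6: ✓ (rhs at j=6)
  i=7: ✓ (rhs at j=7)
  i=8: ✓ (rhs at j=8)
  i=9: ✓ (rhs at j=9)
  i=10: ✓ (rhs at j=10)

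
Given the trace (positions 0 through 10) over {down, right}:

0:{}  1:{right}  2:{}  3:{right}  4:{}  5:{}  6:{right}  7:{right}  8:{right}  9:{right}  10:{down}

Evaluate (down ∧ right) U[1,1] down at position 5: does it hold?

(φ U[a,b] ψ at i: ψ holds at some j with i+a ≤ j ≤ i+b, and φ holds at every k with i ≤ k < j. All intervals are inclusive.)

Does not hold

Need some j in [6,6] with down, and (down ∧ right) at every k in [5,j-1].
  j=6: down false.
No j in the window works → until fails.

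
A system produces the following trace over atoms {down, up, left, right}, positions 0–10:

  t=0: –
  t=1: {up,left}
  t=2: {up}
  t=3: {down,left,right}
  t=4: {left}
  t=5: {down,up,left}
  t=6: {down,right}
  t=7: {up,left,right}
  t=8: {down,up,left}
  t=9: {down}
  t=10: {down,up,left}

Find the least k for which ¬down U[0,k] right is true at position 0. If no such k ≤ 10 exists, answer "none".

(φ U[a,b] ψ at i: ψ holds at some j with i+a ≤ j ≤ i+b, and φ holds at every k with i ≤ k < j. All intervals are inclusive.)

3

Need earliest j ≥ 0 with right, and ¬down at every k in [0,j-1].
  j=0: rhs fails.
  j=1: rhs fails.
  j=2: rhs fails.
  j=3: rhs holds; lhs holds on [0,2]. k = 3.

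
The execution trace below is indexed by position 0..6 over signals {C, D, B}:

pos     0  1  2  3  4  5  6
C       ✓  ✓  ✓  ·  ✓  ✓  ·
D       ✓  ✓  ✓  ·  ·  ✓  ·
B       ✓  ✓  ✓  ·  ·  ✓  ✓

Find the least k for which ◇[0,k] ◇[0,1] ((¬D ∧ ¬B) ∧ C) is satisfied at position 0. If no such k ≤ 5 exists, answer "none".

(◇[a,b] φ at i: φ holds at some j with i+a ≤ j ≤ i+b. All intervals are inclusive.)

Scan j = 0,1,… for ◇[0,1] ((¬D ∧ ¬B) ∧ C):
  j=0: fails
  j=1: fails
  j=2: fails
  j=3: holds
First hit at j=3, so smallest k = 3-0 = 3.

3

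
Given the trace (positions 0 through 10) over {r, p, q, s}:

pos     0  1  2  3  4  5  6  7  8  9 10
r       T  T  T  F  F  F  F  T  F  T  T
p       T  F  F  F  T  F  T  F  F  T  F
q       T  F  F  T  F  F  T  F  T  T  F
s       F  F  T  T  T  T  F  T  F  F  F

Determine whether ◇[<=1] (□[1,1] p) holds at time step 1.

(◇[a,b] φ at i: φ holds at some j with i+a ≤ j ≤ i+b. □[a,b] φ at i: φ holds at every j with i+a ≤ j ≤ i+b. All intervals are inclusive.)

No

Check □[1,1] p at each j in [1,2]:
  j=1: fails at 2
  j=2: fails at 3
No position in the window satisfies it → formula fails.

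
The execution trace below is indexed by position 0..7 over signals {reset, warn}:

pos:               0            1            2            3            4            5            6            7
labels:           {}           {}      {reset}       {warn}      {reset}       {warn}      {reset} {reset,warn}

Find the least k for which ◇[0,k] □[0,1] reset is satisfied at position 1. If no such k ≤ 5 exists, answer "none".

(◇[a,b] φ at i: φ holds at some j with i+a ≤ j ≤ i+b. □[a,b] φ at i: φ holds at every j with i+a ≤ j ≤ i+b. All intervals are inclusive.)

5

Scan j = 1,2,… for □[0,1] reset:
  j=1: fails
  j=2: fails
  j=3: fails
  j=4: fails
  j=5: fails
  j=6: holds
First hit at j=6, so smallest k = 6-1 = 5.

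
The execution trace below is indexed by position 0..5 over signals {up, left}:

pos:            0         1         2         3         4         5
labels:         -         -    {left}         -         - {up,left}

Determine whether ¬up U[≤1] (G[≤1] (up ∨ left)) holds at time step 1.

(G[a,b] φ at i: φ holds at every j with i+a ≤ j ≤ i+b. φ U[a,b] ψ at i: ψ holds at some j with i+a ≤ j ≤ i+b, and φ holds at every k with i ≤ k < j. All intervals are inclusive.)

Need some j in [1,2] with G[≤1] (up ∨ left), and ¬up at every k in [1,j-1].
  j=1: G[≤1] (up ∨ left) — fails at 1.
  j=2: G[≤1] (up ∨ left) — fails at 3.
No j in the window works → until fails.

False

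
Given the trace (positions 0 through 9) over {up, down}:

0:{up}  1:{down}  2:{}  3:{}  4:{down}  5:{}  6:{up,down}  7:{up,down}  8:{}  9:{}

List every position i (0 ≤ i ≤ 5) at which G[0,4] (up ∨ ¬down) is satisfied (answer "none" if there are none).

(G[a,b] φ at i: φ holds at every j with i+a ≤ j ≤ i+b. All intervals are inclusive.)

Evaluate at each i in [0,5]:
  i=0: ✗ (fails at j=1)
  i=1: ✗ (fails at j=1)
  i=2: ✗ (fails at j=4)
  i=3: ✗ (fails at j=4)
  i=4: ✗ (fails at j=4)
  i=5: ✓ (all of [5,9])

5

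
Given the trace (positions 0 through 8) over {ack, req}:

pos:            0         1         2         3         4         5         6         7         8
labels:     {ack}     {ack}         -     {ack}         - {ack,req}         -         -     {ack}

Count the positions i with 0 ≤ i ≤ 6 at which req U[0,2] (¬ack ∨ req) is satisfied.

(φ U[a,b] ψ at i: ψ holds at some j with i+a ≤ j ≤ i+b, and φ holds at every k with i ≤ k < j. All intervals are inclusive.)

4

Evaluate at each i in [0,6]:
  i=0: ✗ (lhs fails at k=0 before rhs at j=2)
  i=1: ✗ (lhs fails at k=1 before rhs at j=2)
  i=2: ✓ (rhs at j=2)
  i=3: ✗ (lhs fails at k=3 before rhs at j=4)
  i=4: ✓ (rhs at j=4)
  i=5: ✓ (rhs at j=5)
  i=6: ✓ (rhs at j=6)
Positions where it holds: {2, 4, 5, 6} → 4.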